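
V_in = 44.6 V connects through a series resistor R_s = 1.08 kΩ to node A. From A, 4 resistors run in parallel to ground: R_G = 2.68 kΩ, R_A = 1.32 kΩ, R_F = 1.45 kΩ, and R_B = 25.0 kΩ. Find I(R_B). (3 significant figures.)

I ≈ 0.593 mA

Combine the parallel branches: R_p = (1/2.68 + 1/1.32 + 1/1.45 + 1/25.0)⁻¹ = 0.5375 kΩ.
V_A by voltage divider: V_A = 44.6 × 0.5375/(1.08 + 0.5375) = 14.82 V.
Branch current I = V_A/R_B = 14.82/25.0 = 0.5928 mA.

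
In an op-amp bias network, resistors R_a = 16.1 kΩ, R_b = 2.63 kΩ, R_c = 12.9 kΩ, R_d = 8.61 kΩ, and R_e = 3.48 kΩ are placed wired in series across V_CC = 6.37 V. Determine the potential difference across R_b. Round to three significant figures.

Series total: ΣR = 16.1 + 2.63 + 12.9 + 8.61 + 3.48 = 43.72 kΩ.
V = V_CC · R/ΣR = 6.37 × 0.06016 = 0.3832 V.

V ≈ 0.383 V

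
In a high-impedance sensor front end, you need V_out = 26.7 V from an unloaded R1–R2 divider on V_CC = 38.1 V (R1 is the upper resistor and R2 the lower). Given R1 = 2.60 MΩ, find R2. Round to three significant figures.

R2 ≈ 6.09 MΩ

Required fraction k = V_out/V_CC = 0.7008.
Rearranging, R2 = R1·k/(1−k) = 2.60 × 2.342 = 6.089 MΩ.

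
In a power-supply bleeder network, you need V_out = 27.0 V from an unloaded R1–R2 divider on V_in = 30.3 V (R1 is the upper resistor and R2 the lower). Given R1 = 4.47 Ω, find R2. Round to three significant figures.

The divider ratio is R2/(R1+R2) = 27.0/30.3 = 0.8911.
R2 = R1 · 0.8911/(1 − 0.8911) = 36.57 Ω.

R2 ≈ 36.6 Ω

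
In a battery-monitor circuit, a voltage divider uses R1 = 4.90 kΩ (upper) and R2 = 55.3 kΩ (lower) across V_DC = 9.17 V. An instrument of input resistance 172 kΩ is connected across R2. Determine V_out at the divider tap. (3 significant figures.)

V_out ≈ 8.21 V

R2 ‖ R_L = (55.3 × 172)/(55.3 + 172) = 41.85 kΩ.
Voltage divider with the loaded lower leg: V_out = 9.17 × 41.85/(4.90 + 41.85) = 9.17 × 0.8952 = 8.209 V.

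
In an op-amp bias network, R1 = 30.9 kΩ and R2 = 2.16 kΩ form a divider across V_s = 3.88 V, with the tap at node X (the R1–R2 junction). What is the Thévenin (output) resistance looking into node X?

Zeroing V_s shorts the top of R1 to ground, so R_th = R1 ‖ R2 = 2.019 kΩ.

R_th ≈ 2.02 kΩ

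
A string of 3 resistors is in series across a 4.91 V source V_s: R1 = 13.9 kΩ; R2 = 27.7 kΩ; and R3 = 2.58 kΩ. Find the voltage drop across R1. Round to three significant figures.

Series total: ΣR = 13.9 + 27.7 + 2.58 = 44.18 kΩ.
Voltage divider: V = V_s · (13.90 / 44.18) = 4.91 × 0.3146 = 1.545 V.

V ≈ 1.54 V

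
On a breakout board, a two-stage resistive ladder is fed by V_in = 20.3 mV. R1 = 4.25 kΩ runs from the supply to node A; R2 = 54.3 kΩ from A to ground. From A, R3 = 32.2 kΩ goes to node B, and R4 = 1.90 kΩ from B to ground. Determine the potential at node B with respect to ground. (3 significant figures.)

V_B ≈ 0.940 mV

Node A sees R2 in parallel with the series input of stage 2, R3 + R4 = 34.10 kΩ.
R2 ‖ (R3+R4) = 20.95 kΩ.
So V_A = 20.3 × 0.8313 = 16.88 mV.
Then the unloaded second divider: V_B = V_A × R4/(R3+R4) = 16.88 × 0.05572 = 0.9403 mV.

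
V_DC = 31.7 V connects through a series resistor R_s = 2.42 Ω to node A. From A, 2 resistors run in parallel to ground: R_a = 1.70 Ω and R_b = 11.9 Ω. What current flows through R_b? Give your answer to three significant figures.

I ≈ 1.01 A

Equivalent of the parallel group: R_p = 1.487 Ω.
V_A = 31.7 × 1.487/3.907 = 12.07 V.
Branch current I = V_A/R_b = 12.07/11.9 = 1.014 A.
(Equivalently: I_total = 8.113 A, then current-divider fraction G_k/ΣG = 0.1250.)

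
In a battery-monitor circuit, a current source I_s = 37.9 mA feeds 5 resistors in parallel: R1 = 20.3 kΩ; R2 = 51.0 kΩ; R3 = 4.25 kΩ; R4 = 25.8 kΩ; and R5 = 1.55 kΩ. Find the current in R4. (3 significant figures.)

Total conductance ΣG = 1/20.3 + 1/51.0 + 1/4.25 + 1/25.8 + 1/1.55 = 0.9881 (units of 1/kΩ).
By the current-divider rule, I = I_s · G_k/ΣG = 37.9 × 0.03923 = 1.487 mA.

I ≈ 1.49 mA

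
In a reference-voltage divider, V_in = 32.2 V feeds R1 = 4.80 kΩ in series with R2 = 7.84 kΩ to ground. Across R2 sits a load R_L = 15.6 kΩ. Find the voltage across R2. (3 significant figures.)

R2 ‖ R_L = (7.84 × 15.6)/(7.84 + 15.6) = 5.218 kΩ.
Then V_out = V_in · R2'/(R1 + R2') = 32.2 × 5.218/10.02 = 16.77 V.

V_out ≈ 16.8 V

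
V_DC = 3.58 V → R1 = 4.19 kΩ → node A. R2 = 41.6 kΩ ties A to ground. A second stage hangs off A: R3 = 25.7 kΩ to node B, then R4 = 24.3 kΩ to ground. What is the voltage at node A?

Looking into the second stage from A: R3 + R4 = 50.00 kΩ appears in parallel with R2.
R2 ‖ (R3+R4) = 22.71 kΩ.
So V_A = 3.58 × 0.8442 = 3.022 V.

V_A ≈ 3.02 V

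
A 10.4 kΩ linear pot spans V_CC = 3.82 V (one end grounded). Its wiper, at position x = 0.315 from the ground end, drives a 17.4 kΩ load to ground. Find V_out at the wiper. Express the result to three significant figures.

The pot divides into 7.124 kΩ above the wiper and 3.276 kΩ below.
R_L loads the lower segment: effective lower R = 2.757 kΩ.
Then V_out = V_CC · 2.757/(7.124 + 2.757) = 1.066 V.
(Unloaded: V_out = x·V_CC = 1.20 V.)

V_out ≈ 1.07 V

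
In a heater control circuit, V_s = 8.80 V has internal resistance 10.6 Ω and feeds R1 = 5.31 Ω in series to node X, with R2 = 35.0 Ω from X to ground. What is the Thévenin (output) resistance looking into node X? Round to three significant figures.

R1' = 10.6 + 5.31 = 15.91 Ω (source resistance + R1).
Looking into X with the source shorted: R_th = R1'·R2/(R1'+R2) = 15.91 × 35.0/50.91 = 10.94 Ω.

R_th ≈ 10.9 Ω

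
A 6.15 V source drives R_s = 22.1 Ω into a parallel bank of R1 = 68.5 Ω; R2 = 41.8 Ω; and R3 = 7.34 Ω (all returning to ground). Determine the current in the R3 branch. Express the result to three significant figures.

I ≈ 0.172 A

Parallel bank: R_p = 1/(1/68.5 + 1/41.8 + 1/7.34) = 5.722 Ω.
V_A by voltage divider: V_A = 6.15 × 5.722/(22.1 + 5.722) = 1.265 V.
I(R3) = V_A / R3 = 1.265/7.34 = 0.1723 A.
(Check via current divider: I_total = 0.2210 A; share G_k/ΣG = 0.7796 → same result.)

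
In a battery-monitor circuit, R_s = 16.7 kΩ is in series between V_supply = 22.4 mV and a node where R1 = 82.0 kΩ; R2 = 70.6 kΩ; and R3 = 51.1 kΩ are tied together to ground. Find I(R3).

I ≈ 0.248 µA

Parallel bank: R_p = 1/(1/82.0 + 1/70.6 + 1/51.1) = 21.77 kΩ.
Node voltage V_A = V_supply · R_p/(R_s + R_p) = 22.4 × 0.5659 = 12.68 mV.
I(R3) = V_A / R3 = 12.68/51.1 = 0.2481 µA.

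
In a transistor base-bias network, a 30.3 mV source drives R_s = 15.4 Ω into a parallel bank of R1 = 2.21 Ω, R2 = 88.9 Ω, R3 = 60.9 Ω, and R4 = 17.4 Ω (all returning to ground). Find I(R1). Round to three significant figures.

I ≈ 1.48 mA

Equivalent of the parallel group: R_p = 1.860 Ω.
Node voltage V_A = V_DC · R_p/(R_s + R_p) = 30.3 × 0.1078 = 3.265 mV.
Branch current I = V_A/R1 = 3.265/2.21 = 1.477 mA.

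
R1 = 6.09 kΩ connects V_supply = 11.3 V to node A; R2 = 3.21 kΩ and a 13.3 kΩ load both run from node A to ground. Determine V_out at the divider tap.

R2 ‖ R_L = (3.21 × 13.3)/(3.21 + 13.3) = 2.586 kΩ.
Voltage divider with the loaded lower leg: V_out = 11.3 × 2.586/(6.09 + 2.586) = 11.3 × 0.2981 = 3.368 V.
(Unloaded it would be 3.90 V; the load pulls it down.)

V_out ≈ 3.37 V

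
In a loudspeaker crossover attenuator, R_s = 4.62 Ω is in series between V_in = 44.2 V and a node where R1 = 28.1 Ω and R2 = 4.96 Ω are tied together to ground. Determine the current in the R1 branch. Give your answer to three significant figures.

Combine the parallel branches: R_p = (1/28.1 + 1/4.96)⁻¹ = 4.216 Ω.
V_A = 44.2 × 4.216/8.836 = 21.09 V.
Branch current I = V_A/R1 = 21.09/28.1 = 0.7505 A.

I ≈ 0.751 A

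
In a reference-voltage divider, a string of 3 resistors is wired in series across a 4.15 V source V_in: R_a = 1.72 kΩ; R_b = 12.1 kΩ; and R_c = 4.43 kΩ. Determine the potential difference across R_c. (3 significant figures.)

V ≈ 1.01 V

Series total: ΣR = 1.72 + 12.1 + 4.43 = 18.25 kΩ.
Voltage divider: V = V_in · (4.430 / 18.25) = 4.15 × 0.2427 = 1.007 V.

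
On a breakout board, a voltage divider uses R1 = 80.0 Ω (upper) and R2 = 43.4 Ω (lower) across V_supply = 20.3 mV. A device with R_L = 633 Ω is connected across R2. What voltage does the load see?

The load sits in parallel with R2, giving an effective lower resistance R2' = R2·R_L/(R2+R_L) = 40.62 Ω.
Voltage divider with the loaded lower leg: V_out = 20.3 × 40.62/(80.0 + 40.62) = 20.3 × 0.3367 = 6.836 mV.

V_out ≈ 6.84 mV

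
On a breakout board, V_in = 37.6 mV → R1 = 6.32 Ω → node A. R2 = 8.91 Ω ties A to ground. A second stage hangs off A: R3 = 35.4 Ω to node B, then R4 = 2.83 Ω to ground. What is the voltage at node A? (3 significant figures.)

V_A ≈ 20.1 mV

The second stage (R3 + R4 = 38.23 Ω) loads node A in parallel with R2.
R2 ‖ (R3+R4) = 7.226 Ω.
So V_A = 37.6 × 0.5334 = 20.06 mV.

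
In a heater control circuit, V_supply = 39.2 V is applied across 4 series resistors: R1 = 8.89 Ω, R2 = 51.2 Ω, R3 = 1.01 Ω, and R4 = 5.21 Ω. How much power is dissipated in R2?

P ≈ 17.9 W

Series current I = V_supply/ΣR = 39.2/66.31 = 0.5912 A.
P = I²R = 0.3495 × 51.2 = 17.89 W.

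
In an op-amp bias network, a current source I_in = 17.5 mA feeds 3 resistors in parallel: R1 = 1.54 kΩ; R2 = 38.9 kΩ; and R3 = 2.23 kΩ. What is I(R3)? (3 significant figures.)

I ≈ 6.98 mA

ΣG = 1/1.54 + 1/38.9 + 1/2.23 = 1.123.
Current divider: I(R3) = I_in · G_k/ΣG = 17.5 × (0.4484/1.123) = 17.5 × 0.3991 = 6.985 mA.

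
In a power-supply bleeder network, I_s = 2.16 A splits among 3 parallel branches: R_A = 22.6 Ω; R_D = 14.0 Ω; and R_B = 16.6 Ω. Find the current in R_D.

Total conductance ΣG = 1/22.6 + 1/14.0 + 1/16.6 = 0.1759 (units of 1/Ω).
Current divider: I(R_D) = I_s · G_k/ΣG = 2.16 × (0.07143/0.1759) = 2.16 × 0.4060 = 0.8770 A.

I ≈ 0.877 A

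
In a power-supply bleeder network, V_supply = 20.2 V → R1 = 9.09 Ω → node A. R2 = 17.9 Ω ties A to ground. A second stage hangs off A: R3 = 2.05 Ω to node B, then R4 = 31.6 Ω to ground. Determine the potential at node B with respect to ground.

V_B ≈ 10.7 V

The second stage (R3 + R4 = 33.65 Ω) loads node A in parallel with R2.
R2 ‖ (R3+R4) = 11.68 Ω.
V_A = 20.2 × 11.68/(9.09 + 11.68) = 11.36 V.
Then the unloaded second divider: V_B = V_A × R4/(R3+R4) = 11.36 × 0.9391 = 10.67 V.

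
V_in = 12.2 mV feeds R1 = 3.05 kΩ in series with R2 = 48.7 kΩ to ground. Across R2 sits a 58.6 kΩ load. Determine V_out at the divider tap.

V_out ≈ 10.9 mV

The load sits in parallel with R2, giving an effective lower resistance R2' = R2·R_L/(R2+R_L) = 26.60 kΩ.
Then V_out = V_in · R2'/(R1 + R2') = 12.2 × 26.60/29.65 = 10.94 mV.
(Unloaded it would be 11.5 mV; the load pulls it down.)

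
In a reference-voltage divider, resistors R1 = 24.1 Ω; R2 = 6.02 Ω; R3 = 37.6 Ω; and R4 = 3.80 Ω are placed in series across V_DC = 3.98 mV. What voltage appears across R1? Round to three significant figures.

V ≈ 1.34 mV

Total series resistance ΣR = 24.1 + 6.02 + 37.6 + 3.80 = 71.52 Ω.
Voltage divider: V = V_DC · (24.10 / 71.52) = 3.98 × 0.3370 = 1.341 mV.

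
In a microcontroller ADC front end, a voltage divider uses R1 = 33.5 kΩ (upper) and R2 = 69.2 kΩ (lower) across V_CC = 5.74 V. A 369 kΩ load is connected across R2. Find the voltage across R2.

The load sits in parallel with R2, giving an effective lower resistance R2' = R2·R_L/(R2+R_L) = 58.27 kΩ.
Voltage divider with the loaded lower leg: V_out = 5.74 × 58.27/(33.5 + 58.27) = 5.74 × 0.6350 = 3.645 V.

V_out ≈ 3.64 V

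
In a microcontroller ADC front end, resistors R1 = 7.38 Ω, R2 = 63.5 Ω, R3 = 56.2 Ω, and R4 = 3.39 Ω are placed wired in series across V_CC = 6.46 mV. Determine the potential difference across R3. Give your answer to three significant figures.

ΣR = 7.38 + 63.5 + 56.2 + 3.39 = 130.5 Ω.
V = V_CC · R/ΣR = 6.46 × 0.4308 = 2.783 mV.

V ≈ 2.78 mV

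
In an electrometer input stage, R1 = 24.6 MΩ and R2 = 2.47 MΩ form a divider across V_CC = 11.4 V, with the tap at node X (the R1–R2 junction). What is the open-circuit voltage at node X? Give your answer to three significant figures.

V_th ≈ 1.04 V

With X open, the divider is unloaded: V_th = 11.4 × 2.47/27.07 = 1.040 V.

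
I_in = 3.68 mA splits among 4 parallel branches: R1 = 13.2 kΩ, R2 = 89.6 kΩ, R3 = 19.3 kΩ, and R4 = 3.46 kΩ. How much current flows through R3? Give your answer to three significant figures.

I ≈ 0.446 mA

Total conductance ΣG = 1/13.2 + 1/89.6 + 1/19.3 + 1/3.46 = 0.4277 (units of 1/kΩ).
Current divider: I(R3) = I_in · G_k/ΣG = 3.68 × (0.05181/0.4277) = 3.68 × 0.1211 = 0.4458 mA.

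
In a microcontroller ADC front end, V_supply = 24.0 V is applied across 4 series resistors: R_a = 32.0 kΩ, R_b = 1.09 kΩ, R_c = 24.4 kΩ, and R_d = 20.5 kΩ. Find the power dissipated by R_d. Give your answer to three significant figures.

Series current I = V_supply/ΣR = 24.0/77.99 = 0.3077 mA.
P(R_d) = I²·R_d = (0.3077)² × 20.5 = 1.941 mW.

P ≈ 1.94 mW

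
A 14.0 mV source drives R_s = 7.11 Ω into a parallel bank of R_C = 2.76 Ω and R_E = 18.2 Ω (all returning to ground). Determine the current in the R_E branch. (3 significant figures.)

Equivalent of the parallel group: R_p = 2.397 Ω.
V_A = 14.0 × 2.397/9.507 = 3.529 mV.
Branch current I = V_A/R_E = 3.529/18.2 = 0.1939 mA.
(Check via current divider: I_total = 1.473 mA; share G_k/ΣG = 0.1317 → same result.)

I ≈ 0.194 mA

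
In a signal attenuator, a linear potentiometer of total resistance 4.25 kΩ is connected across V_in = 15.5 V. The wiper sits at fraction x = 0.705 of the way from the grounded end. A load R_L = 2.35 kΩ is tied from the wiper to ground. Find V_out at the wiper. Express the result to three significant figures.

V_out ≈ 7.94 V

Lower segment x·R_p = 2.996 kΩ; upper segment (1−x)·R_p = 1.254 kΩ.
Lower segment in parallel with the load: 2.996 ‖ 2.35 = 1.317 kΩ.
V_out = 15.5 × 1.317/(1.254 + 1.317) = 7.941 V.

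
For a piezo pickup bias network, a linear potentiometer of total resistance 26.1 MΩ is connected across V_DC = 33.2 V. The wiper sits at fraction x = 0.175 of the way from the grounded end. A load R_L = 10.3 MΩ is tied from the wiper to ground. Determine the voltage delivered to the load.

Lower segment x·R_p = 4.567 MΩ; upper segment (1−x)·R_p = 21.53 MΩ.
R_L loads the lower segment: effective lower R = 3.164 MΩ.
V_out = 33.2 × 3.164/(21.53 + 3.164) = 4.254 V.

V_out ≈ 4.25 V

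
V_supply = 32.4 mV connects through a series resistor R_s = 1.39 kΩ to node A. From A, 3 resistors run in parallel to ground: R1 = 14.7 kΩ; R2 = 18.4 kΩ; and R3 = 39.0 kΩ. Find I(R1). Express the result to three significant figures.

Combine the parallel branches: R_p = (1/14.7 + 1/18.4 + 1/39.0)⁻¹ = 6.756 kΩ.
V_A by voltage divider: V_A = 32.4 × 6.756/(1.39 + 6.756) = 26.87 mV.
Branch current I = V_A/R1 = 26.87/14.7 = 1.828 µA.
(Check via current divider: I_total = 3.977 µA; share G_k/ΣG = 0.4596 → same result.)

I ≈ 1.83 µA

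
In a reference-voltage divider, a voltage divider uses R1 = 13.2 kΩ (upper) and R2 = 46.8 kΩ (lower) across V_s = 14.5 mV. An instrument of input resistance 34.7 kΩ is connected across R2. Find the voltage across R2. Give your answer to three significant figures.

V_out ≈ 8.72 mV

R2 ‖ R_L = (46.8 × 34.7)/(46.8 + 34.7) = 19.93 kΩ.
Now apply the divider: V_out = 14.5 × 0.6015 = 8.722 mV.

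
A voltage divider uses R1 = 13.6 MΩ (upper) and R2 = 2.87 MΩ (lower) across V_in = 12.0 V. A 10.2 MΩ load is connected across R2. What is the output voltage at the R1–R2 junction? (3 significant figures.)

The load sits in parallel with R2, giving an effective lower resistance R2' = R2·R_L/(R2+R_L) = 2.240 MΩ.
Voltage divider with the loaded lower leg: V_out = 12.0 × 2.240/(13.6 + 2.240) = 12.0 × 0.1414 = 1.697 V.
(Unloaded it would be 2.09 V; the load pulls it down.)

V_out ≈ 1.70 V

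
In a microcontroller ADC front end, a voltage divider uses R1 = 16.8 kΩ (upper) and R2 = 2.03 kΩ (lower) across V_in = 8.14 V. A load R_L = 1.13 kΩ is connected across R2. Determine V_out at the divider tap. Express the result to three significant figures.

The load sits in parallel with R2, giving an effective lower resistance R2' = R2·R_L/(R2+R_L) = 0.7259 kΩ.
Voltage divider with the loaded lower leg: V_out = 8.14 × 0.7259/(16.8 + 0.7259) = 8.14 × 0.04142 = 0.3372 V.
(Unloaded it would be 0.878 V; the load pulls it down.)

V_out ≈ 0.337 V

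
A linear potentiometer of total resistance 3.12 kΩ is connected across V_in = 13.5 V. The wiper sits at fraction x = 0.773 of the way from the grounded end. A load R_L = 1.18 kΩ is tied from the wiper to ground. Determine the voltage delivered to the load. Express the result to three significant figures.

V_out ≈ 7.13 V

The pot divides into 0.7082 kΩ above the wiper and 2.412 kΩ below.
(x·R_p) ‖ R_L = 0.7923 kΩ.
V_out = 13.5 × 0.7923/(0.7082 + 0.7923) = 7.128 V.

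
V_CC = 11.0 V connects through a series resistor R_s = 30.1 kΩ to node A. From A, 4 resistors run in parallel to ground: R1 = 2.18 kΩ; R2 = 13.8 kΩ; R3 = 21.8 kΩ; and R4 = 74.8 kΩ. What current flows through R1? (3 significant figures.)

Combine the parallel branches: R_p = (1/2.18 + 1/13.8 + 1/21.8 + 1/74.8)⁻¹ = 1.694 kΩ.
V_A by voltage divider: V_A = 11.0 × 1.694/(30.1 + 1.694) = 0.5860 V.
I(R1) = V_A / R1 = 0.5860/2.18 = 0.2688 mA.

I ≈ 0.269 mA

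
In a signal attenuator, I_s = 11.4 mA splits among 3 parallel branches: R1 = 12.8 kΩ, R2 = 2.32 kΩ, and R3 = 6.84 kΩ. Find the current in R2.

ΣG = 1/12.8 + 1/2.32 + 1/6.84 = 0.6554.
By the current-divider rule, I = I_s · G_k/ΣG = 11.4 × 0.6577 = 7.498 mA.

I ≈ 7.50 mA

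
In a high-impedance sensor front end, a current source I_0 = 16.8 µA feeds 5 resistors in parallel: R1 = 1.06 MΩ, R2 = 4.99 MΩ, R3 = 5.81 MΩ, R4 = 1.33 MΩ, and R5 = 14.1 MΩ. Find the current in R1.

Total conductance ΣG = 1/1.06 + 1/4.99 + 1/5.81 + 1/1.33 + 1/14.1 = 2.139 (units of 1/MΩ).
By the current-divider rule, I = I_0 · G_k/ΣG = 16.8 × 0.4411 = 7.411 µA.

I ≈ 7.41 µA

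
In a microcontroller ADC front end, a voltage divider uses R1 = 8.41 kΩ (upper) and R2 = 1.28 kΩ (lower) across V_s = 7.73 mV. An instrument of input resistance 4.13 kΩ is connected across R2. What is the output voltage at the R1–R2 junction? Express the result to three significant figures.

R2 ‖ R_L = (1.28 × 4.13)/(1.28 + 4.13) = 0.9772 kΩ.
Now apply the divider: V_out = 7.73 × 0.1041 = 0.8047 mV.

V_out ≈ 0.805 mV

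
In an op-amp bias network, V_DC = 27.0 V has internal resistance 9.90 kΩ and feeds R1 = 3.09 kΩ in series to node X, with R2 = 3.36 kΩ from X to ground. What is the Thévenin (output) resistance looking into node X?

R_th ≈ 2.67 kΩ

R1' = 9.90 + 3.09 = 12.99 kΩ (source resistance + R1).
Looking into X with the source shorted: R_th = R1'·R2/(R1'+R2) = 12.99 × 3.36/16.35 = 2.670 kΩ.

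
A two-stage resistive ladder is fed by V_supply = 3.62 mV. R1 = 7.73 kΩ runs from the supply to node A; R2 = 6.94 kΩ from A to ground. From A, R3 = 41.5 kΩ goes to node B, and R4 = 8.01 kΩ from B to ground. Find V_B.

V_B ≈ 0.258 mV

Node A sees R2 in parallel with the series input of stage 2, R3 + R4 = 49.51 kΩ.
Effective lower resistance at A: R2 ‖ 49.51 = 6.087 kΩ.
So V_A = 3.62 × 0.4405 = 1.595 mV.
V_B = V_A × 0.1618 = 0.2580 mV.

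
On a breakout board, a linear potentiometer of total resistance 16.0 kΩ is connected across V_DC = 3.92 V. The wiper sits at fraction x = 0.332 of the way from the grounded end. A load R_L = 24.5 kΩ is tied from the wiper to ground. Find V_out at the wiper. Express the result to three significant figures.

Split the track: R_lower = x·R_p = 5.312 kΩ, R_upper = (1−x)·R_p = 10.69 kΩ.
(x·R_p) ‖ R_L = 4.365 kΩ.
Then V_out = V_DC · 4.365/(10.69 + 4.365) = 1.137 V.
(Unloaded: V_out = x·V_DC = 1.30 V.)

V_out ≈ 1.14 V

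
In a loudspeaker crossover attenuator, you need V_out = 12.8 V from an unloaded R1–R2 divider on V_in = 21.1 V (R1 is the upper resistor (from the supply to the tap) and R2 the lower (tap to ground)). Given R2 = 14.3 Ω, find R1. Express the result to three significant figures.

V_out/V_in = R2/(R1+R2) = 0.6066.
R1 = R2·(1/k − 1) = 14.3 × 0.6484 = 9.273 Ω.

R1 ≈ 9.27 Ω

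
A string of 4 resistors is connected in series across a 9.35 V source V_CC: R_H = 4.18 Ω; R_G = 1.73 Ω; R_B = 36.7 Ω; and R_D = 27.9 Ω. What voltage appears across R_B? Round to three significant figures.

Series total: ΣR = 4.18 + 1.73 + 36.7 + 27.9 = 70.51 Ω.
Voltage divider: V = V_CC · (36.70 / 70.51) = 9.35 × 0.5205 = 4.867 V.

V ≈ 4.87 V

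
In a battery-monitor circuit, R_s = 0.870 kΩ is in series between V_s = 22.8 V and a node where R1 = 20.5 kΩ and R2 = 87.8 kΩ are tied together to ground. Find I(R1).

I ≈ 1.06 mA

Combine the parallel branches: R_p = (1/20.5 + 1/87.8)⁻¹ = 16.62 kΩ.
V_A = 22.8 × 16.62/17.49 = 21.67 V.
I(R1) = V_A / R1 = 21.67/20.5 = 1.057 mA.
(Check via current divider: I_total = 1.304 mA; share G_k/ΣG = 0.8107 → same result.)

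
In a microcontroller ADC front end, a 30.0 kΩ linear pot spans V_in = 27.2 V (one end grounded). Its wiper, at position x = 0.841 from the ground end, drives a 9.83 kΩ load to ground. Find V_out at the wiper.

V_out ≈ 16.2 V

The pot divides into 4.770 kΩ above the wiper and 25.23 kΩ below.
R_L loads the lower segment: effective lower R = 7.074 kΩ.
Loaded-divider output: V_out = 27.2 × 0.5973 = 16.25 V.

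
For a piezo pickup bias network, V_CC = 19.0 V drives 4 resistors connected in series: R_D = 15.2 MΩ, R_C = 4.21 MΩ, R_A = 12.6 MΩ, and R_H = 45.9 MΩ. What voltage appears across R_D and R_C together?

Series total: ΣR = 15.2 + 4.21 + 12.6 + 45.9 = 77.91 MΩ.
R_{R_D..R_C} = 15.2 + 4.21 = 19.41 MΩ.
Voltage divider: V = V_CC · (19.41 / 77.91) = 19.0 × 0.2491 = 4.734 V.

V ≈ 4.73 V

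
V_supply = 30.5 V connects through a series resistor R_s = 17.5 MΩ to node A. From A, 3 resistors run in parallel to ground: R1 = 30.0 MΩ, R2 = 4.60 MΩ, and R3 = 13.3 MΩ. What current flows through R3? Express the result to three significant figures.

Parallel bank: R_p = 1/(1/30.0 + 1/4.60 + 1/13.3) = 3.068 MΩ.
Node voltage V_A = V_supply · R_p/(R_s + R_p) = 30.5 × 0.1492 = 4.550 V.
I(R3) = V_A / R3 = 4.550/13.3 = 0.3421 µA.

I ≈ 0.342 µA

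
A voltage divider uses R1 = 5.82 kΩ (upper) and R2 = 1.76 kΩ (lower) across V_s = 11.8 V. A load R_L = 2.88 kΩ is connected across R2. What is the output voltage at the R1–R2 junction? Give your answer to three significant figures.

V_out ≈ 1.86 V

R2 ‖ R_L = (1.76 × 2.88)/(1.76 + 2.88) = 1.092 kΩ.
Now apply the divider: V_out = 11.8 × 0.1580 = 1.865 V.
(Unloaded it would be 2.74 V; the load pulls it down.)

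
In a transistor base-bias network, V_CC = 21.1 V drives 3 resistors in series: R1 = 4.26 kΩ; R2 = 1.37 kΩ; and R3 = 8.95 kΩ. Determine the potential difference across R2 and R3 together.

V ≈ 14.9 V

Total series resistance ΣR = 4.26 + 1.37 + 8.95 = 14.58 kΩ.
R_{R2..R3} = 1.37 + 8.95 = 10.32 kΩ.
V = V_CC · R/ΣR = 21.1 × 0.7078 = 14.93 V.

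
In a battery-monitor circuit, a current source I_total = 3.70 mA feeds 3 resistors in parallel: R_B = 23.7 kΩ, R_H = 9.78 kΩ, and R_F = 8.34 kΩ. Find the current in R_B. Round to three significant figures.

Total conductance ΣG = 1/23.7 + 1/9.78 + 1/8.34 = 0.2643 (units of 1/kΩ).
By the current-divider rule, I = I_total · G_k/ΣG = 3.70 × 0.1596 = 0.5906 mA.

I ≈ 0.591 mA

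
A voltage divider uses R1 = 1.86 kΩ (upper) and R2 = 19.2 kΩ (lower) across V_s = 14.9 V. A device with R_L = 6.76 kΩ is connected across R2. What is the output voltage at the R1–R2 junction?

V_out ≈ 10.9 V

First combine the lower leg with the load: R2 ‖ R_L = 5.000 kΩ.
Then V_out = V_s · R2'/(R1 + R2') = 14.9 × 5.000/6.860 = 10.86 V.
(Unloaded it would be 13.6 V; the load pulls it down.)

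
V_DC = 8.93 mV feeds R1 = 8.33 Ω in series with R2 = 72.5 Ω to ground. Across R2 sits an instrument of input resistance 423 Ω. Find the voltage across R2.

V_out ≈ 7.87 mV

First combine the lower leg with the load: R2 ‖ R_L = 61.89 Ω.
Voltage divider with the loaded lower leg: V_out = 8.93 × 61.89/(8.33 + 61.89) = 8.93 × 0.8814 = 7.871 mV.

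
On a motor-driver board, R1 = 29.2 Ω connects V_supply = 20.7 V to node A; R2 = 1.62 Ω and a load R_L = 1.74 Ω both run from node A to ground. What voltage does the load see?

The load sits in parallel with R2, giving an effective lower resistance R2' = R2·R_L/(R2+R_L) = 0.8389 Ω.
Now apply the divider: V_out = 20.7 × 0.02793 = 0.5781 V.

V_out ≈ 0.578 V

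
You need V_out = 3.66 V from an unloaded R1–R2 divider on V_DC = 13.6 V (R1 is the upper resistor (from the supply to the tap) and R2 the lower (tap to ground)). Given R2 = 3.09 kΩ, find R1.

R1 ≈ 8.39 kΩ

V_out/V_DC = R2/(R1+R2) = 0.2691.
R1 = R2·(1/k − 1) = 3.09 × 2.716 = 8.392 kΩ.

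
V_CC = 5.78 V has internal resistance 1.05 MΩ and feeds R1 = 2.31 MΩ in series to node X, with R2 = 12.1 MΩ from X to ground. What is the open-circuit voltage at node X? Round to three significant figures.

R1' = 1.05 + 2.31 = 3.360 MΩ (source resistance + R1).
With X open, the divider is unloaded: V_th = 5.78 × 12.1/15.46 = 4.524 V.

V_th ≈ 4.52 V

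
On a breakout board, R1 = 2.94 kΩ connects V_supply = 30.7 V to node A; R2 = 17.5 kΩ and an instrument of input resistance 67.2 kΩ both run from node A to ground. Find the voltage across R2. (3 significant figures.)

V_out ≈ 25.3 V

First combine the lower leg with the load: R2 ‖ R_L = 13.88 kΩ.
Voltage divider with the loaded lower leg: V_out = 30.7 × 13.88/(2.94 + 13.88) = 30.7 × 0.8253 = 25.34 V.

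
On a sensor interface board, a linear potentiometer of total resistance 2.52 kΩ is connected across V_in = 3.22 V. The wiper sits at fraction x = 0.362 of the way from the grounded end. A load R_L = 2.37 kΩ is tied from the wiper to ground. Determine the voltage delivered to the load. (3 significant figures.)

Split the track: R_lower = x·R_p = 0.9122 kΩ, R_upper = (1−x)·R_p = 1.608 kΩ.
(x·R_p) ‖ R_L = 0.6587 kΩ.
Loaded-divider output: V_out = 3.22 × 0.2906 = 0.9358 V.
(Unloaded: V_out = x·V_in = 1.17 V.)

V_out ≈ 0.936 V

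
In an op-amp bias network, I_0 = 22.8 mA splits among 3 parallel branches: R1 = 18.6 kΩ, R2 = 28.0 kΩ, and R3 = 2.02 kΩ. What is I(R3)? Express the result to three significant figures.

Total conductance ΣG = 1/18.6 + 1/28.0 + 1/2.02 = 0.5845 (units of 1/kΩ).
By the current-divider rule, I = I_0 · G_k/ΣG = 22.8 × 0.8469 = 19.31 mA.

I ≈ 19.3 mA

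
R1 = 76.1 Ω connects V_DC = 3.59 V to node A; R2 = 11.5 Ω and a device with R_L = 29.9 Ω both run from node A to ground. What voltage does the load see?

V_out ≈ 0.353 V

First combine the lower leg with the load: R2 ‖ R_L = 8.306 Ω.
Voltage divider with the loaded lower leg: V_out = 3.59 × 8.306/(76.1 + 8.306) = 3.59 × 0.09840 = 0.3533 V.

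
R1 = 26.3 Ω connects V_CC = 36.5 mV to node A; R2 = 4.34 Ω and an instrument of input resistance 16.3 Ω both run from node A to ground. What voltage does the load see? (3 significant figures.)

V_out ≈ 4.21 mV

First combine the lower leg with the load: R2 ‖ R_L = 3.427 Ω.
Voltage divider with the loaded lower leg: V_out = 36.5 × 3.427/(26.3 + 3.427) = 36.5 × 0.1153 = 4.208 mV.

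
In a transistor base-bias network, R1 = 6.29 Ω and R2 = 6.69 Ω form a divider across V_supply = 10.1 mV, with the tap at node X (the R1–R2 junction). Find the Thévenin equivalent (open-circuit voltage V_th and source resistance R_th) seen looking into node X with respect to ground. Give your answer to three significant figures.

Open-circuit (no load on X): V_th = V_supply · R2/(R1 + R2) = 10.1 × 6.69/(6.290 + 6.69) = 5.206 mV.
Looking into X with the source shorted: R_th = R1·R2/(R1+R2) = 6.290 × 6.69/12.98 = 3.242 Ω.

V_th ≈ 5.21 mV, R_th ≈ 3.24 Ω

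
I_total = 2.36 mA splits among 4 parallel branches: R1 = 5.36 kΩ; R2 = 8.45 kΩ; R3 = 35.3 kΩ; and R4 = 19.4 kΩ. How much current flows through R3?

I ≈ 0.174 mA

Conductances: ΣG = 1/5.36 + 1/8.45 + 1/35.3 + 1/19.4 = 0.3848 (1/kΩ).
R3 takes the fraction G_k/ΣG = 0.02833/0.3848 = 0.07362, so I = 2.36 × 0.07362 = 0.1737 mA.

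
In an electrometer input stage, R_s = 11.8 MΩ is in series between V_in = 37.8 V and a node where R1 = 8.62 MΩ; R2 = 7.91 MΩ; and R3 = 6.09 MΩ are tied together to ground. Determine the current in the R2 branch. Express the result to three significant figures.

Parallel bank: R_p = 1/(1/8.62 + 1/7.91 + 1/6.09) = 2.459 MΩ.
V_A by voltage divider: V_A = 37.8 × 2.459/(11.8 + 2.459) = 6.519 V.
I(R2) = V_A / R2 = 6.519/7.91 = 0.8242 µA.

I ≈ 0.824 µA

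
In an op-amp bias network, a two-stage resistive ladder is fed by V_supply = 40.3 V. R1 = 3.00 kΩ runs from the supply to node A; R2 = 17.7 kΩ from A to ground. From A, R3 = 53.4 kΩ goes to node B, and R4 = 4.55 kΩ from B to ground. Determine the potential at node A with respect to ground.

V_A ≈ 33.0 V

The second stage (R3 + R4 = 57.95 kΩ) loads node A in parallel with R2.
Effective lower resistance at A: R2 ‖ 57.95 = 13.56 kΩ.
V_A = 40.3 × 13.56/(3.00 + 13.56) = 33.00 V.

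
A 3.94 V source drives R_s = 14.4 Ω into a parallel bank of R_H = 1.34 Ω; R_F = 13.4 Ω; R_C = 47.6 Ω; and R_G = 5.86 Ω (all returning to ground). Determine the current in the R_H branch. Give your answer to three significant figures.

Equivalent of the parallel group: R_p = 0.9876 Ω.
Node voltage V_A = V_CC · R_p/(R_s + R_p) = 3.94 × 0.06418 = 0.2529 V.
I(R_H) = V_A / R_H = 0.2529/1.34 = 0.1887 A.

I ≈ 0.189 A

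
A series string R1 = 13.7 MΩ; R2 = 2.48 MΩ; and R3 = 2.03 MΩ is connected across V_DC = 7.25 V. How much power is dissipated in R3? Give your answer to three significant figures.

P ≈ 0.322 µW

ΣR = 18.21 MΩ → I = 7.25/18.21 = 0.3981 µA.
P = I²R = 0.1585 × 2.03 = 0.3218 µW.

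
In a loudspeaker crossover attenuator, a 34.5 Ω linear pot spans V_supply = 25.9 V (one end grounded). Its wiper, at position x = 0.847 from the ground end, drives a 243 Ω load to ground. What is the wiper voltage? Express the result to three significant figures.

Lower segment x·R_p = 29.22 Ω; upper segment (1−x)·R_p = 5.279 Ω.
R_L loads the lower segment: effective lower R = 26.08 Ω.
Loaded-divider output: V_out = 25.9 × 0.8317 = 21.54 V.
(Unloaded: V_out = x·V_supply = 21.9 V.)

V_out ≈ 21.5 V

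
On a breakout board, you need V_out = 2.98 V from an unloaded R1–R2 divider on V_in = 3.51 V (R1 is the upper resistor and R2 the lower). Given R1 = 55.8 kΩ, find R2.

R2 ≈ 314 kΩ

V_out/V_in = R2/(R1+R2) = 0.8490.
So R2 = R1 · V_out/(V_in − V_out) = 55.8 × 2.98/(3.51 − 2.98) = 55.8 × 5.623 = 313.7 kΩ.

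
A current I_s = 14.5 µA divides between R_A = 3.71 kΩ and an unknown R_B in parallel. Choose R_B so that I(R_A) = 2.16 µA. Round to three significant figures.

In a two-way split, I_A/I_s = R_B/(R_A + R_B).
With f = 0.1490, R_B = R_A · f/(1−f) = 3.71 × 0.1750 = 0.6494 kΩ.

R_B ≈ 0.649 kΩ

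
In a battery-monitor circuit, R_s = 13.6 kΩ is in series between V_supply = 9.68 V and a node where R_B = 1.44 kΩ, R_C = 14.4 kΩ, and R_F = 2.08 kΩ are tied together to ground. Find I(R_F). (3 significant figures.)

Equivalent of the parallel group: R_p = 0.8034 kΩ.
V_A by voltage divider: V_A = 9.68 × 0.8034/(13.6 + 0.8034) = 0.5400 V.
I(R_F) = V_A / R_F = 0.5400/2.08 = 0.2596 mA.

I ≈ 0.260 mA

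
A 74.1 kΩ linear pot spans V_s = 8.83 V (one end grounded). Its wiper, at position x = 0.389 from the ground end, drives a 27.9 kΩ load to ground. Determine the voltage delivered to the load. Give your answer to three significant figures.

The pot divides into 45.28 kΩ above the wiper and 28.82 kΩ below.
(x·R_p) ‖ R_L = 14.18 kΩ.
Then V_out = V_s · 14.18/(45.28 + 14.18) = 2.106 V.

V_out ≈ 2.11 V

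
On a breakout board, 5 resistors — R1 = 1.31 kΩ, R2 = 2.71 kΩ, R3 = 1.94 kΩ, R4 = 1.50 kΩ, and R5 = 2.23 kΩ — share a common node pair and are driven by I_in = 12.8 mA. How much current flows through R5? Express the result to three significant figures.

I ≈ 2.08 mA

Conductances: ΣG = 1/1.31 + 1/2.71 + 1/1.94 + 1/1.50 + 1/2.23 = 2.763 (1/kΩ).
By the current-divider rule, I = I_in · G_k/ΣG = 12.8 × 0.1623 = 2.077 mA.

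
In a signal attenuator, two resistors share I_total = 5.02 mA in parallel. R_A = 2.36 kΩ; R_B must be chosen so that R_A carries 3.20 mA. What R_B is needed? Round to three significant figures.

In a two-way split, I_A/I_total = R_B/(R_A + R_B).
3.20/5.02 = R_B/(R_A + R_B) → R_B = R_A · (0.6375)/(1 − 0.6375) = 2.36 × 1.758 = 4.149 kΩ.

R_B ≈ 4.15 kΩ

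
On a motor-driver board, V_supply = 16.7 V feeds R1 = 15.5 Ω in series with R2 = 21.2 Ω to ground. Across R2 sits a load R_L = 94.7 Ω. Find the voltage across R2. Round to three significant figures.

R2 ‖ R_L = (21.2 × 94.7)/(21.2 + 94.7) = 17.32 Ω.
Then V_out = V_supply · R2'/(R1 + R2') = 16.7 × 17.32/32.82 = 8.814 V.

V_out ≈ 8.81 V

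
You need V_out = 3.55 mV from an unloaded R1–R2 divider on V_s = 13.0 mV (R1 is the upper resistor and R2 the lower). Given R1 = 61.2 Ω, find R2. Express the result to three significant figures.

Required fraction k = V_out/V_s = 0.2731.
So R2 = R1 · V_out/(V_s − V_out) = 61.2 × 3.55/(13.0 − 3.55) = 61.2 × 0.3757 = 22.99 Ω.

R2 ≈ 23.0 Ω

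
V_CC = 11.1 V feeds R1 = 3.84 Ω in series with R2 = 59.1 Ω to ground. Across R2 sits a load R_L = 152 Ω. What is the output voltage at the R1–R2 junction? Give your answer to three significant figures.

The load sits in parallel with R2, giving an effective lower resistance R2' = R2·R_L/(R2+R_L) = 42.55 Ω.
Then V_out = V_CC · R2'/(R1 + R2') = 11.1 × 42.55/46.39 = 10.18 V.

V_out ≈ 10.2 V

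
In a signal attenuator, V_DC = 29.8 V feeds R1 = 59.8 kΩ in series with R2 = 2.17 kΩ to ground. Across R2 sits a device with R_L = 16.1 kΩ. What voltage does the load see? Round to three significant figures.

First combine the lower leg with the load: R2 ‖ R_L = 1.912 kΩ.
Voltage divider with the loaded lower leg: V_out = 29.8 × 1.912/(59.8 + 1.912) = 29.8 × 0.03099 = 0.9234 V.

V_out ≈ 0.923 V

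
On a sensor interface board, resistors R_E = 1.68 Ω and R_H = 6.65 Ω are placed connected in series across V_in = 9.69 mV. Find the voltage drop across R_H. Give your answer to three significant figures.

Series total: ΣR = 1.68 + 6.65 = 8.330 Ω.
Voltage divider: V = V_in · (6.650 / 8.330) = 9.69 × 0.7983 = 7.736 mV.

V ≈ 7.74 mV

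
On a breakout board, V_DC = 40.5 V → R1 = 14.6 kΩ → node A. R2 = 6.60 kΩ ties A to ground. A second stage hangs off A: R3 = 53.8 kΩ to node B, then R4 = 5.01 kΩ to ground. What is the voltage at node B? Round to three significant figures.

Looking into the second stage from A: R3 + R4 = 58.81 kΩ appears in parallel with R2.
R2 ‖ (R3+R4) = 5.934 kΩ.
First divider: V_A = V_DC · 5.934/(14.6 + 5.934) = 11.70 V.
V_B = V_A × 0.08519 = 0.9971 V.

V_B ≈ 0.997 V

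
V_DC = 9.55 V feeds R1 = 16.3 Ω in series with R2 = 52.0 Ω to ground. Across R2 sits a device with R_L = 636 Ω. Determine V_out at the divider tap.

The load sits in parallel with R2, giving an effective lower resistance R2' = R2·R_L/(R2+R_L) = 48.07 Ω.
Now apply the divider: V_out = 9.55 × 0.7468 = 7.132 V.

V_out ≈ 7.13 V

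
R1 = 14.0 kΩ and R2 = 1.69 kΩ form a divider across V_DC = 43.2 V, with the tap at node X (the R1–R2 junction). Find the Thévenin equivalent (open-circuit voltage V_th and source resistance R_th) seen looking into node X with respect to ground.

V_th ≈ 4.65 V, R_th ≈ 1.51 kΩ

V_th is the unloaded tap voltage: V_DC · R2/(R1+R2) = 43.2 × 0.1077 = 4.653 V.
Looking into X with the source shorted: R_th = R1·R2/(R1+R2) = 14.00 × 1.69/15.69 = 1.508 kΩ.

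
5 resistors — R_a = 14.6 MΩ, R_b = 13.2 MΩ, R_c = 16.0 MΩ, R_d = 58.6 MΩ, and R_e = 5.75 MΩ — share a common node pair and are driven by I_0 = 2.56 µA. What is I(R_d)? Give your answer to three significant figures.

I ≈ 0.110 µA

ΣG = 1/14.6 + 1/13.2 + 1/16.0 + 1/58.6 + 1/5.75 = 0.3977.
By the current-divider rule, I = I_0 · G_k/ΣG = 2.56 × 0.04291 = 0.1098 µA.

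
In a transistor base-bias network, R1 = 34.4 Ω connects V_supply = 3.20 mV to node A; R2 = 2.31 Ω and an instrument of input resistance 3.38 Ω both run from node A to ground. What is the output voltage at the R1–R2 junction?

V_out ≈ 0.123 mV

The load sits in parallel with R2, giving an effective lower resistance R2' = R2·R_L/(R2+R_L) = 1.372 Ω.
Now apply the divider: V_out = 3.20 × 0.03836 = 0.1227 mV.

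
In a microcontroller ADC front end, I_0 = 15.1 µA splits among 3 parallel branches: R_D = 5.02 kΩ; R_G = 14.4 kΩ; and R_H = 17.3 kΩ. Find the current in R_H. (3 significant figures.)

I ≈ 2.67 µA

ΣG = 1/5.02 + 1/14.4 + 1/17.3 = 0.3265.
By the current-divider rule, I = I_0 · G_k/ΣG = 15.1 × 0.1771 = 2.674 µA.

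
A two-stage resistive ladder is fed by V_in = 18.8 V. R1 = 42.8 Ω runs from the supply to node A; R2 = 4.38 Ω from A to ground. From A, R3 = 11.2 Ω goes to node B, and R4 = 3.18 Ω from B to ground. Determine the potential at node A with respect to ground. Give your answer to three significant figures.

Node A sees R2 in parallel with the series input of stage 2, R3 + R4 = 14.38 Ω.
Effective lower resistance at A: R2 ‖ 14.38 = 3.357 Ω.
So V_A = 18.8 × 0.07274 = 1.367 V.

V_A ≈ 1.37 V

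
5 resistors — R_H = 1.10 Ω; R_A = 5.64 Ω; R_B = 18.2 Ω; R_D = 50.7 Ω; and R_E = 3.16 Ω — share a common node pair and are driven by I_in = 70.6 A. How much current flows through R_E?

I ≈ 15.1 A

ΣG = 1/1.10 + 1/5.64 + 1/18.2 + 1/50.7 + 1/3.16 = 1.478.
R_E takes the fraction G_k/ΣG = 0.3165/1.478 = 0.2142, so I = 70.6 × 0.2142 = 15.12 A.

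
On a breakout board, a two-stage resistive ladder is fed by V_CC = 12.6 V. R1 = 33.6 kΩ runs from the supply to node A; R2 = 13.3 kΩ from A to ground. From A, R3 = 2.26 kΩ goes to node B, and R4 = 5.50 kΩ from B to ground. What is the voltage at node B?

Looking into the second stage from A: R3 + R4 = 7.760 kΩ appears in parallel with R2.
R2 ‖ (R3+R4) = 4.901 kΩ.
V_A = 12.6 × 4.901/(33.6 + 4.901) = 1.604 V.
Stage 2 is unloaded, so V_B = V_A · R4/(R3+R4) = 1.604 × 5.50/7.760 = 1.137 V.

V_B ≈ 1.14 V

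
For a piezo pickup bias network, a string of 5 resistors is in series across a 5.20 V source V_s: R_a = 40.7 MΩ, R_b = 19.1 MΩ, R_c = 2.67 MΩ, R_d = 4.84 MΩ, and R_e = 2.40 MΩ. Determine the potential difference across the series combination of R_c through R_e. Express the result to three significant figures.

V ≈ 0.739 V

Total series resistance ΣR = 40.7 + 19.1 + 2.67 + 4.84 + 2.40 = 69.71 MΩ.
R_{R_c..R_e} = 2.67 + 4.84 + 2.40 = 9.910 MΩ.
By the voltage-divider rule, V = 5.20 × 9.910/69.71 = 0.7392 V.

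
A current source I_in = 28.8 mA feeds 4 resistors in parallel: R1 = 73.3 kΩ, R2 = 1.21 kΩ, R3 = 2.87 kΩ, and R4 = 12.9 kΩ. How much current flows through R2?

I ≈ 18.8 mA

Total conductance ΣG = 1/73.3 + 1/1.21 + 1/2.87 + 1/12.9 = 1.266 (units of 1/kΩ).
R2 takes the fraction G_k/ΣG = 0.8264/1.266 = 0.6528, so I = 28.8 × 0.6528 = 18.80 mA.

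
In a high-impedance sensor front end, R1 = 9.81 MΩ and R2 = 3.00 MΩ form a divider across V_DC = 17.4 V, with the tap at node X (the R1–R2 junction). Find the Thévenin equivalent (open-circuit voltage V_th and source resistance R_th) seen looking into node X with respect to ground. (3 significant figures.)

V_th ≈ 4.07 V, R_th ≈ 2.30 MΩ

V_th is the unloaded tap voltage: V_DC · R2/(R1+R2) = 17.4 × 0.2342 = 4.075 V.
Zeroing V_DC shorts the top of R1 to ground, so R_th = R1 ‖ R2 = 2.297 MΩ.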